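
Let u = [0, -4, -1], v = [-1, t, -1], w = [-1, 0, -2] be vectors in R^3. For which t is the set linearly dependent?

t = 4

The vectors are dependent exactly when the determinant of the matrix with rows u, v, w vanishes.
Expanding, det = 4 - t.
Setting this to zero gives t = 4.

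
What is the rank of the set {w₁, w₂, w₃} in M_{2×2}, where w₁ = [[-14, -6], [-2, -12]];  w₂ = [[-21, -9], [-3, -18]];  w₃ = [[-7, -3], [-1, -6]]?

Pass to coordinate vectors with respect to the basis {E₁₁, E₁₂, E₂₁, E₂₂}.
Form the matrix with w₁, w₂, w₃ as columns and reduce.
Exactly 1 pivot survives; hence the rank is 1.

1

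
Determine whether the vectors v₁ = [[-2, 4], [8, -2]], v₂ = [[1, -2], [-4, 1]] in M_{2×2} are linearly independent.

Write each element as a coordinate vector in ℝ⁴ using {E₁₁, E₁₂, E₂₁, E₂₂}.
One vector is a scalar multiple of another, so the set is dependent.

linearly dependent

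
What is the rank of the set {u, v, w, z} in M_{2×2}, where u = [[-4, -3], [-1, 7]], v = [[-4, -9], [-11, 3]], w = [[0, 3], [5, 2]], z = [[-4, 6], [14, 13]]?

Use coordinates relative to {E₁₁, E₁₂, E₂₁, E₂₂}.
Put the 4×4 matrix [u|v|w|z] into echelon form.
Reduction leaves 2 leading entries, giving rank 2.

rank 2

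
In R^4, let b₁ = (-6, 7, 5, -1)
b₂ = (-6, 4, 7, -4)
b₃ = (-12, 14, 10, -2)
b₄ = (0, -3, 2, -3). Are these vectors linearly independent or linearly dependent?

Place the vectors as rows of a 4×4 matrix and reduce to echelon form.
The reduction yields 2 nonzero rows, so the rank is 2.
Since rank 2 < 4, the set is linearly dependent.
Indeed 2b₁ - b₃ = 0.

linearly dependent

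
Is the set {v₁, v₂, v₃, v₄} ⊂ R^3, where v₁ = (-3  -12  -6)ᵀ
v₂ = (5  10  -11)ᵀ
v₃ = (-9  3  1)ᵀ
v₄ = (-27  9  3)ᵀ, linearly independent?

linearly dependent

There are 4 vectors in a 3-dimensional space, so they cannot be linearly independent.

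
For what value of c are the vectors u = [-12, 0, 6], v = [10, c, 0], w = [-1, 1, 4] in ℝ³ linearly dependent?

c = 10/7

The vectors are dependent exactly when the determinant of the matrix with rows u, v, w vanishes.
Cofactor expansion gives det = 60 - 42*c.
Setting this to zero gives c = 10/7.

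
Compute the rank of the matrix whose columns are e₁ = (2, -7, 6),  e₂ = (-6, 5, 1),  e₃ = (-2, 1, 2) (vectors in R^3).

Apply Gaussian elimination to the matrix whose rows are e₁, e₂, e₃.
The echelon form has 3 nonzero rows, so the rank is 3.

3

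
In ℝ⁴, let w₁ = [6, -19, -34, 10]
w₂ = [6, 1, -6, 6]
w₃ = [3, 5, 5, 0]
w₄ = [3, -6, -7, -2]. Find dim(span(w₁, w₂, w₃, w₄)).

dim = 3

Row-reduce the 4×4 matrix with these as rows.
Reduction leaves 3 leading entries, giving rank 3.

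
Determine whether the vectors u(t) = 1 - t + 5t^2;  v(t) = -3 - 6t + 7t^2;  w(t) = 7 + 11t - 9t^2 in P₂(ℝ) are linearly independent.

Take coordinates with respect to the standard basis {1, t, t^2}.
Form the 3×3 matrix with these as columns; its determinant is 0.
A zero determinant means the columns are linearly dependent.
Indeed u - 2v - w = 0.

linearly dependent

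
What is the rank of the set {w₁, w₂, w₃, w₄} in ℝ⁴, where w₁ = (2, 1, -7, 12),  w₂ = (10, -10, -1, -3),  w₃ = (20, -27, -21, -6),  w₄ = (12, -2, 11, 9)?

Apply Gaussian elimination to the matrix whose rows are w₁, w₂, w₃, w₄.
There are 3 pivot columns, so rank = 3.

3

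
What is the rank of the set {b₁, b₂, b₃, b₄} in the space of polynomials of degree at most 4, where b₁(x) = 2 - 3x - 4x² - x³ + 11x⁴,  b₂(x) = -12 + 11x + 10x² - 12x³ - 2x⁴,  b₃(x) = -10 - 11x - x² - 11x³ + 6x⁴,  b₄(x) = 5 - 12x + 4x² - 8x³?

Pass to coordinate vectors with respect to the basis {1, x, …, x⁴}.
Row-reduce the 4×5 matrix with these as rows.
Reduction leaves 4 leading entries, giving rank 4.

rank 4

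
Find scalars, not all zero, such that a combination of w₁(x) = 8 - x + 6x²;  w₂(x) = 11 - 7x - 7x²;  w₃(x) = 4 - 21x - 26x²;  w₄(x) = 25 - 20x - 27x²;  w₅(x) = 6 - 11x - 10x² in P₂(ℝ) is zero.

Take coordinates with respect to {1, x, x²}.
Row-reduce the matrix with w₁, w₂, w₃, w₄, w₅ as columns; the null space gives the coefficients.
One solution (up to scaling) is (1, -3, 0, 1, 0).

w₁ - 3w₂ + w₄ = 0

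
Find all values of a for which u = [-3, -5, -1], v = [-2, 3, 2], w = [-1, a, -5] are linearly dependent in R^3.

The vectors are dependent exactly when the determinant of the matrix with rows u, v, w vanishes.
Cofactor expansion gives det = 8*a + 102.
Setting this to zero gives a = -51/4.

a = -51/4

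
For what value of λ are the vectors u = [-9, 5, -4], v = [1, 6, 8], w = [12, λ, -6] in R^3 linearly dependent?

The vectors are dependent exactly when the determinant of the matrix with rows u, v, w vanishes.
Cofactor expansion gives det = 68*λ + 1122.
Setting this to zero gives λ = -33/2.

λ = -33/2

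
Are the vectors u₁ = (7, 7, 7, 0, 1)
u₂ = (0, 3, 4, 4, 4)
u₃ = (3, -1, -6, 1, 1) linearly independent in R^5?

Row-reduce the matrix whose columns are u₁, u₂, u₃.
The reduction yields 3 nonzero rows, so the rank is 3.
Since rank = 3 (the number of vectors), the set is linearly independent.

linearly independent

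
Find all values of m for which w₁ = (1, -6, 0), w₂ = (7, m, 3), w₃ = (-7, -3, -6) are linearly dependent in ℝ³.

Place the vectors as rows of a 3×3 matrix; dependence ⇔ determinant zero.
The determinant works out to -6*m - 117.
Solving -6*m - 117 = 0 yields m = -39/2.

m = -39/2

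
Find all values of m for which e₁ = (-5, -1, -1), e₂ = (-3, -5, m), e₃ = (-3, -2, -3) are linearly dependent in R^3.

m = -57/7

The vectors are dependent exactly when the determinant of the matrix with rows e₁, e₂, e₃ vanishes.
The determinant works out to -7*m - 57.
Solving -7*m - 57 = 0 yields m = -57/7.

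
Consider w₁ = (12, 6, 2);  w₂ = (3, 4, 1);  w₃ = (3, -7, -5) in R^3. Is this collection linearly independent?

Place the vectors as rows of a 3×3 matrix and reduce to echelon form.
The reduction yields 3 nonzero rows, so the rank is 3.
Since rank = 3 (the number of vectors), the set is linearly independent.

linearly independent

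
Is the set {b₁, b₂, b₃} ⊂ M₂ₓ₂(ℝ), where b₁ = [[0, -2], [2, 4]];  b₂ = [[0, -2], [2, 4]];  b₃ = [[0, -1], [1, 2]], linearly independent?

linearly dependent

Take coordinates with respect to the standard basis {E₁₁, E₁₂, E₂₁, E₂₂}.
One vector is a scalar multiple of another, so the set is dependent.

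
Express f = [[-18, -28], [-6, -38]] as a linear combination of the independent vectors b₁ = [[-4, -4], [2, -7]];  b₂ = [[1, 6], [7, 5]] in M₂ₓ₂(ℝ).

Identify each element with its coordinate vector in ℝ⁴ via {E₁₁, E₁₂, E₂₁, E₂₂}.
Set up the augmented matrix [b₁ | b₂ | f] and row-reduce.
Back-substitution yields (c₁, c₂) = (4, -2).

f = 4b₁ - 2b₂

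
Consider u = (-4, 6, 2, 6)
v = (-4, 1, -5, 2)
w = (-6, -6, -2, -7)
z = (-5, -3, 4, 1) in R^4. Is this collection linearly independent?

linearly independent

Form the 4×4 matrix with these as columns; its determinant is 1904.
A nonzero determinant means the columns are linearly independent.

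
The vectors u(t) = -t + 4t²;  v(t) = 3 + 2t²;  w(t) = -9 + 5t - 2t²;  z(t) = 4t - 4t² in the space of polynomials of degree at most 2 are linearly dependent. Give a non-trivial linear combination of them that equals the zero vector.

3u - 3v - w + 2z = 0

Write each element as a vector in ℝ³ using {1, t, t²}.
Write the vectors as columns of a matrix and find a nonzero vector in its null space.
A generator of the null space is (3, -3, -1, 2).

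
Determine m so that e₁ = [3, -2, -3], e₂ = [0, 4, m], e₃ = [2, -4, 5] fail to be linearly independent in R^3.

m = -21/2

The set is linearly dependent precisely when det[e₁; e₂; e₃] = 0.
Expanding, det = 8*m + 84.
Setting this to zero gives m = -21/2.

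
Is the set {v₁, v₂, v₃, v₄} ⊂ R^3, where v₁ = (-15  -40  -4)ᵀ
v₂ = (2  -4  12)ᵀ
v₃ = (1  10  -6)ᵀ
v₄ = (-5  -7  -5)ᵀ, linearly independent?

There are 4 vectors in a 3-dimensional space, so they cannot be linearly independent.

linearly dependent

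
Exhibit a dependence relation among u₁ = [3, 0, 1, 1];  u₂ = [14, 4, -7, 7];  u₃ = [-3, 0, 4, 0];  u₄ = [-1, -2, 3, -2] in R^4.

3u₁ - u₂ - u₃ - 2u₄ = 0

Write the vectors as columns of a matrix and find a nonzero vector in its null space.
One solution (up to scaling) is (3, -1, -1, -2).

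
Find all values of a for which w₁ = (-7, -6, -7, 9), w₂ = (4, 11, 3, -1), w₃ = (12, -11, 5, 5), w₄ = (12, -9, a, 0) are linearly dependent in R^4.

The vectors are dependent exactly when the determinant of the matrix with rows w₁, w₂, w₃, w₄ vanishes.
The determinant works out to 1700*a - 11220.
Setting this to zero gives a = 33/5.

a = 33/5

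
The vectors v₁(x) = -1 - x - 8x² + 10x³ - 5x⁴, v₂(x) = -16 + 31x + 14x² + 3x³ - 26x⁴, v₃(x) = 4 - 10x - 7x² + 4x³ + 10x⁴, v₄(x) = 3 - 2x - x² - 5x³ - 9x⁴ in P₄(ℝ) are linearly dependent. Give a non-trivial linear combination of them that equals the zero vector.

Take coordinates with respect to {1, x, …, x⁴}.
Write the vectors as columns of a matrix and find a nonzero vector in its null space.
The free variable yields coefficients (1, -1, -3, -1) (any nonzero multiple also works).

v₁ - v₂ - 3v₃ - v₄ = 0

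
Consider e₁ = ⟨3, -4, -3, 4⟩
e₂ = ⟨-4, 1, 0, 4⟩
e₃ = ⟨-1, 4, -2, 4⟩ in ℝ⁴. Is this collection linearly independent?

linearly independent

Row-reduce the matrix whose columns are e₁, e₂, e₃.
The reduction yields 3 nonzero rows, so the rank is 3.
Since rank = 3 (the number of vectors), the set is linearly independent.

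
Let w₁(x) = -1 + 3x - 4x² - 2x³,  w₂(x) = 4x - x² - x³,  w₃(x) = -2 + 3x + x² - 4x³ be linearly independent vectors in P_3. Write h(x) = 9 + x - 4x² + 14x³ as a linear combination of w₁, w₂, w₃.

Identify each element with its coordinate vector in ℝ⁴ via {1, x, …, x³}.
Since w₁, w₂, w₃ are independent, the coefficients expressing h are uniquely determined by a linear system.
Row-reducing the augmented matrix gives the unique coefficients (α₁, α₂, α₃) = (-1, 4, -4).

h = -w₁ + 4w₂ - 4w₃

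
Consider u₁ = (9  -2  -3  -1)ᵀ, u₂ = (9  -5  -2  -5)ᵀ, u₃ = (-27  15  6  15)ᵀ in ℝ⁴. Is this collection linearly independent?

Place the vectors as rows of a 3×4 matrix and reduce to echelon form.
The reduction yields 2 nonzero rows, so the rank is 2.
Since rank 2 < 3, the set is linearly dependent.

linearly dependent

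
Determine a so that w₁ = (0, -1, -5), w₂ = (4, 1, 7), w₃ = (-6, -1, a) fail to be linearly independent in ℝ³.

Dependence holds iff the 3×3 matrix [w₁ w₂ w₃] is singular.
Expanding, det = 4*a + 32.
Solving 4*a + 32 = 0 yields a = -8.

a = -8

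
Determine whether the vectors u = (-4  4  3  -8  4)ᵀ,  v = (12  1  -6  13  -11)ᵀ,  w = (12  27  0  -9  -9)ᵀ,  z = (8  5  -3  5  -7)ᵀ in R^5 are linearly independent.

Row-reduce the matrix whose columns are u, v, w, z.
The reduction yields 2 nonzero rows, so the rank is 2.
Since rank 2 < 4, the set is linearly dependent.

linearly dependent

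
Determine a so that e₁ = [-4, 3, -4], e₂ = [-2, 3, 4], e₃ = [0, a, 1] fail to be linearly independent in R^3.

a = 1/4

The set is linearly dependent precisely when det[e₁; e₂; e₃] = 0.
The determinant works out to 24*a - 6.
Setting this to zero gives a = 1/4.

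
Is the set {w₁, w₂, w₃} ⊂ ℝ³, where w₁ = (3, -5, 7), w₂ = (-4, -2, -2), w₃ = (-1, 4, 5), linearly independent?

Place the vectors as rows of a 3×3 matrix and reduce to echelon form.
The reduction yields 3 nonzero rows, so the rank is 3.
Since rank = 3 (the number of vectors), the set is linearly independent.

linearly independent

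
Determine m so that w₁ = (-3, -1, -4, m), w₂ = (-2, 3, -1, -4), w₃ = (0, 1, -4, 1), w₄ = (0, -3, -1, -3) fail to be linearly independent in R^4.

m = -23/2

Dependence holds iff the 4×4 matrix [w₁ w₂ w₃ w₄] is singular.
Cofactor expansion gives det = -26*m - 299.
Setting this to zero gives m = -23/2.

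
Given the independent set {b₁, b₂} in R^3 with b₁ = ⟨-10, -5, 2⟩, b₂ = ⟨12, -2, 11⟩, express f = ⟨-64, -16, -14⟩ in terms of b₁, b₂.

Since b₁, b₂ are independent, the coefficients expressing f are uniquely determined by a linear system.
Row-reducing the augmented matrix gives the unique coefficients (c₁, c₂) = (4, -2).

f = 4b₁ - 2b₂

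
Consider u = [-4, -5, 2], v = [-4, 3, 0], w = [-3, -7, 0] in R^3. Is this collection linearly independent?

linearly independent

Place the vectors as rows of a 3×3 matrix and reduce to echelon form.
The reduction yields 3 nonzero rows, so the rank is 3.
Since rank = 3 (the number of vectors), the set is linearly independent.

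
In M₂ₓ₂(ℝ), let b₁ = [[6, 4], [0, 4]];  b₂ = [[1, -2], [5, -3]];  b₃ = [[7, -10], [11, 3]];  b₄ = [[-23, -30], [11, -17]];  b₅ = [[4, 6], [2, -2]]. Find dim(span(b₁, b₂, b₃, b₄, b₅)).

3

Pass to coordinate vectors with respect to the basis {E₁₁, E₁₂, E₂₁, E₂₂}.
Row-reduce the 5×4 matrix with these as rows.
There are 3 pivot columns, so rank = 3.
(With 5 elements in a 4-dimensional space the rank is at most 4.)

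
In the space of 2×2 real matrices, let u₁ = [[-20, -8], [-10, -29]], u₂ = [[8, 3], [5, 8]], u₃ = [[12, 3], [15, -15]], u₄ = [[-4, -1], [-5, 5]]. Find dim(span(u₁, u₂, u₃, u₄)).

2

Pass to coordinate vectors with respect to the basis {E₁₁, E₁₂, E₂₁, E₂₂}.
Apply Gaussian elimination to the matrix whose rows are u₁, u₂, u₃, u₄.
Reduction leaves 2 leading entries, giving rank 2.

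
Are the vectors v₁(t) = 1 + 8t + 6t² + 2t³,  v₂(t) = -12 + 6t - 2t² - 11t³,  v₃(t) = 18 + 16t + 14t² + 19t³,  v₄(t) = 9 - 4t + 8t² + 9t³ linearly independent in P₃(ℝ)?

Write each element as a coordinate vector in ℝ⁴ using {1, t, …, t³}.
Place the vectors as rows of a 4×4 matrix and reduce to echelon form.
The reduction yields 3 nonzero rows, so the rank is 3.
Since rank 3 < 4, the set is linearly dependent.

linearly dependent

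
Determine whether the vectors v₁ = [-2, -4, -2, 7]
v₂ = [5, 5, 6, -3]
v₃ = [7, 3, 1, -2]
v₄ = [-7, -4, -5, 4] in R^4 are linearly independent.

Form the 4×4 matrix with these as columns; its determinant is -321.
A nonzero determinant means the columns are linearly independent.

linearly independent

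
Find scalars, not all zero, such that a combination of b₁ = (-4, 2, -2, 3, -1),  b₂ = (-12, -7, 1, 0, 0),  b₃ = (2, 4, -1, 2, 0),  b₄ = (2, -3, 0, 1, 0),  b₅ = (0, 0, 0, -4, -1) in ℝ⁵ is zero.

Set up α₁b₁ + … + α₅b₅ = 0 and solve the homogeneous system.
One solution (up to scaling) is (1, -1, -3, -1, -1).

b₁ - b₂ - 3b₃ - b₄ - b₅ = 0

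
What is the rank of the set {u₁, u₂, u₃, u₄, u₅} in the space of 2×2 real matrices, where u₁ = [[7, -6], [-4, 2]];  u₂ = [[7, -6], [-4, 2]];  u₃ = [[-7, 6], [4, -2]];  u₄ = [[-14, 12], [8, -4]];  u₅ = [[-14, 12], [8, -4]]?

rank 1

Represent each element by its coordinate vector in ℝ⁴.
Row-reduce the 5×4 matrix with these as rows.
Reduction leaves 1 leading entry, giving rank 1.
(With 5 elements in a 4-dimensional space the rank is at most 4.)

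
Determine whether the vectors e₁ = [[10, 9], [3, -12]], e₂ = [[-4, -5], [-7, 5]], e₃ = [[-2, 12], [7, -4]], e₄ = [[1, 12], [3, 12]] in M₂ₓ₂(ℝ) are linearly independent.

Take coordinates with respect to the standard basis {E₁₁, E₁₂, E₂₁, E₂₂}.
The matrix [e₁|e₂|e₃|e₄] has determinant 12945.
A nonzero determinant means the columns are linearly independent.

linearly independent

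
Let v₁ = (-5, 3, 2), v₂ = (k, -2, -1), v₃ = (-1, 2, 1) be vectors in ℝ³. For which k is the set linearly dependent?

k = 1

Dependence holds iff the 3×3 matrix [v₁ v₂ v₃] is singular.
Cofactor expansion gives det = k - 1.
Solving k - 1 = 0 yields k = 1.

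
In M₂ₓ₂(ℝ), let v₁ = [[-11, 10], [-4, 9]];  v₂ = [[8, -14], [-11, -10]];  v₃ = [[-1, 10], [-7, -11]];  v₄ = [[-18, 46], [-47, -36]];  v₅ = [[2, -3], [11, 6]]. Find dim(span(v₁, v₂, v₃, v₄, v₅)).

3

Represent each element by its coordinate vector in ℝ⁴.
Form the matrix with v₁, v₂, v₃, v₄, v₅ as columns and reduce.
Reduction leaves 3 leading entries, giving rank 3.
(With 5 elements in a 4-dimensional space the rank is at most 4.)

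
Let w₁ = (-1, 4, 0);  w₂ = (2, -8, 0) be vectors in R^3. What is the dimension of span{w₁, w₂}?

Row-reduce the 2×3 matrix with these as rows.
There is 1 pivot column, so rank = 1.

dim = 1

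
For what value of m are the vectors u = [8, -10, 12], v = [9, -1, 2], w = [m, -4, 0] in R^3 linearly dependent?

The set is linearly dependent precisely when det[u; v; w] = 0.
The determinant works out to -8*m - 368.
Solving -8*m - 368 = 0 yields m = -46.

m = -46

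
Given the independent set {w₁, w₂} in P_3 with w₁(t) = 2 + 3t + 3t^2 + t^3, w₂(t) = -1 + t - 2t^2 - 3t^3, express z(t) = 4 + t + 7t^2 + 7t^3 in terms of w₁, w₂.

z = w₁ - 2w₂

Identify each element with its coordinate vector in ℝ⁴ via {1, t, …, t^3}.
Solve the system with w₁, w₂ as columns and z as the right-hand side.
The system has the unique solution (a₁, a₂) = (1, -2).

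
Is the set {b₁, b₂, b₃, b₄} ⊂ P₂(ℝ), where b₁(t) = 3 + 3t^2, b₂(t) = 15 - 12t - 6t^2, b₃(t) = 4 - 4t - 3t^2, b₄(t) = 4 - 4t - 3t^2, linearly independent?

Write each element as a coordinate vector in ℝ³ using {1, t, t^2}.
There are 4 vectors in a 3-dimensional space, so they cannot be linearly independent.

linearly dependent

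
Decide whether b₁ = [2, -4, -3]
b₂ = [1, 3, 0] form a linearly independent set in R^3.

linearly independent

Row-reduce the matrix whose columns are b₁, b₂.
The reduction yields 2 nonzero rows, so the rank is 2.
Since rank = 2 (the number of vectors), the set is linearly independent.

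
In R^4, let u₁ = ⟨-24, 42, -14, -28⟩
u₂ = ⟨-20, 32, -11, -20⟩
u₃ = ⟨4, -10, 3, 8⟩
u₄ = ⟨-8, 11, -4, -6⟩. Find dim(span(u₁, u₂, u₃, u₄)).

Put the 4×4 matrix [u₁|u₂|u₃|u₄] into echelon form.
Reduction leaves 2 leading entries, giving rank 2.

dim = 2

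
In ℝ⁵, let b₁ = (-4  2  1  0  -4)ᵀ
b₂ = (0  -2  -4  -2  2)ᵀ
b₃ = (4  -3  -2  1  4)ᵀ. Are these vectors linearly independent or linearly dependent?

Row-reduce the matrix whose columns are b₁, b₂, b₃.
The reduction yields 3 nonzero rows, so the rank is 3.
Since rank = 3 (the number of vectors), the set is linearly independent.

linearly independent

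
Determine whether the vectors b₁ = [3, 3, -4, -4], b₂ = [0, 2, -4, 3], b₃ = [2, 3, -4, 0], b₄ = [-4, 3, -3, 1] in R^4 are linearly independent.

linearly independent

The matrix [b₁|b₂|b₃|b₄] has determinant -99.
A nonzero determinant means the columns are linearly independent.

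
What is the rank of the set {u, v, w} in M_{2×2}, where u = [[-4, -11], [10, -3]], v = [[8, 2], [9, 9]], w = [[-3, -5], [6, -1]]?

Use coordinates relative to {E₁₁, E₁₂, E₂₁, E₂₂}.
Put the 4×3 matrix [u|v|w] into echelon form.
There are 3 pivot columns, so rank = 3.

3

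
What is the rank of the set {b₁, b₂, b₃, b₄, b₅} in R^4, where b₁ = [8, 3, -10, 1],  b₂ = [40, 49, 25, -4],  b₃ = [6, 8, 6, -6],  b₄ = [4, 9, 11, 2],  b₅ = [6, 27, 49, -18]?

rank 3

Apply Gaussian elimination to the matrix whose rows are b₁, b₂, b₃, b₄, b₅.
There are 3 pivot columns, so rank = 3.
(With 5 elements in a 4-dimensional space the rank is at most 4.)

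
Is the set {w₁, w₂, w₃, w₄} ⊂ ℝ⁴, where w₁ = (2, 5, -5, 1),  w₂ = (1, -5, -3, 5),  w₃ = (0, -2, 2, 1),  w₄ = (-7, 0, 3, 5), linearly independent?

Row-reduce the matrix whose columns are w₁, w₂, w₃, w₄.
The reduction yields 4 nonzero rows, so the rank is 4.
Since rank = 4 (the number of vectors), the set is linearly independent.

linearly independent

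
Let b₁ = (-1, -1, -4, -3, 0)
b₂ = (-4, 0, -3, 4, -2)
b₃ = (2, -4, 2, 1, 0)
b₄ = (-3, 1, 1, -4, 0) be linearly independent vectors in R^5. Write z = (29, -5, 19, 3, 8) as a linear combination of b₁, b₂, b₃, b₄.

z = -2b₁ - 4b₂ + b₃ - 3b₄

Write z = c₁b₁ + … + c₄b₄ and equate components.
Row-reducing the augmented matrix gives the unique coefficients (c₁, …, c₄) = (-2, -4, 1, -3).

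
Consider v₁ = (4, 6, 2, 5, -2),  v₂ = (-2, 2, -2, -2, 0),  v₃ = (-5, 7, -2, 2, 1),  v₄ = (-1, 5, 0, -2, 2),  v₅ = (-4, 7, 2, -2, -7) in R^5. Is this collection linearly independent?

Row-reduce the matrix whose columns are v₁, v₂, v₃, v₄, v₅.
The reduction yields 5 nonzero rows, so the rank is 5.
Since rank = 5 (the number of vectors), the set is linearly independent.

linearly independent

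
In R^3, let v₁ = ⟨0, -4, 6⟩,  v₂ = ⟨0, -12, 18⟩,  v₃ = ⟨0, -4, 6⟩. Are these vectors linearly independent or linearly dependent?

The matrix [v₁|v₂|v₃] has determinant 0.
A zero determinant means the columns are linearly dependent.

linearly dependent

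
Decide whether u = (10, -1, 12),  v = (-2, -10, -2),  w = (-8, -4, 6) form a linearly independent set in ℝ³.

linearly independent

Place the vectors as rows of a 3×3 matrix and reduce to echelon form.
The reduction yields 3 nonzero rows, so the rank is 3.
Since rank = 3 (the number of vectors), the set is linearly independent.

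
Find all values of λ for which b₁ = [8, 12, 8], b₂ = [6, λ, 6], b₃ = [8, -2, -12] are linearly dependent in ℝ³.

λ = 9

The vectors are dependent exactly when the determinant of the matrix with rows b₁, b₂, b₃ vanishes.
The determinant works out to 1440 - 160*λ.
Solving 1440 - 160*λ = 0 yields λ = 9.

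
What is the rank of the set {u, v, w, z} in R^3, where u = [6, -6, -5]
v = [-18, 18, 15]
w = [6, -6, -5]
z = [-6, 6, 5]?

rank 1

Form the matrix with u, v, w, z as columns and reduce.
There is 1 pivot column, so rank = 1.
(With 4 elements in a 3-dimensional space the rank is at most 3.)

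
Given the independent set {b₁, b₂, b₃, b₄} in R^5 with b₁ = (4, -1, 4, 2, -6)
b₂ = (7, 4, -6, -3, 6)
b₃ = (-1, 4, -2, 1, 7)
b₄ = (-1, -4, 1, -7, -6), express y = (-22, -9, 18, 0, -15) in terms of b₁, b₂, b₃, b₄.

y = b₁ - 3b₂ + 3b₃ + 2b₄

Since b₁, b₂, b₃, b₄ are independent, the coefficients expressing y are uniquely determined by a linear system.
The system has the unique solution (α₁, …, α₄) = (1, -3, 3, 2).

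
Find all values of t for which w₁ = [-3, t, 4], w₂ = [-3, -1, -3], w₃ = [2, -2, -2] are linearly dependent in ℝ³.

t = 11/3

The set is linearly dependent precisely when det[w₁; w₂; w₃] = 0.
The determinant works out to 44 - 12*t.
This vanishes exactly when t = 11/3.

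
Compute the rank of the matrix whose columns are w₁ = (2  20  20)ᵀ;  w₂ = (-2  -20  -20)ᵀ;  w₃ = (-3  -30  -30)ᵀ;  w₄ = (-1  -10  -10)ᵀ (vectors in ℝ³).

rank 1

Row-reduce the 4×3 matrix with these as rows.
Exactly 1 pivot survives; hence the rank is 1.
(With 4 elements in a 3-dimensional space the rank is at most 3.)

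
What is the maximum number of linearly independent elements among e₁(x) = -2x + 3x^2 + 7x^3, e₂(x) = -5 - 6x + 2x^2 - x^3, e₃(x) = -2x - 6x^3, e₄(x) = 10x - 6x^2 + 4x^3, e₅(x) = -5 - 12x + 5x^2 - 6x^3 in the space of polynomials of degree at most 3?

Pass to coordinate vectors with respect to the basis {1, x, …, x^3}.
Apply Gaussian elimination to the matrix whose rows are e₁, e₂, e₃, e₄, e₅.
The echelon form has 3 nonzero rows, so the rank is 3.
(With 5 elements in a 4-dimensional space the rank is at most 4.)

3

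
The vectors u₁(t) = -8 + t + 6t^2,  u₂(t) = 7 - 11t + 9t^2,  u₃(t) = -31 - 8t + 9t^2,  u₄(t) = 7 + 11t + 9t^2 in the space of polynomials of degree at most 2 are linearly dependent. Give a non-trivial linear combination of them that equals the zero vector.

Write each element as a vector in ℝ³ using {1, t, t^2}.
Solve the homogeneous system with u₁, u₂, u₃, u₄ as columns by row-reducing the coefficient matrix.
A generator of the null space is (3, 0, -1, -1).

3u₁ - u₃ - u₄ = 0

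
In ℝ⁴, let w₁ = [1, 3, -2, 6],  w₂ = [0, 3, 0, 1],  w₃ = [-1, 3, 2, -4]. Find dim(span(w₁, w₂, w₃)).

dim = 2

Form the matrix with w₁, w₂, w₃ as columns and reduce.
Reduction leaves 2 leading entries, giving rank 2.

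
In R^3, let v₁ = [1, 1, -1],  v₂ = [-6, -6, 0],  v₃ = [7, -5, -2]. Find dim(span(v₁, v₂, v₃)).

dim = 3

Apply Gaussian elimination to the matrix whose rows are v₁, v₂, v₃.
Reduction leaves 3 leading entries, giving rank 3.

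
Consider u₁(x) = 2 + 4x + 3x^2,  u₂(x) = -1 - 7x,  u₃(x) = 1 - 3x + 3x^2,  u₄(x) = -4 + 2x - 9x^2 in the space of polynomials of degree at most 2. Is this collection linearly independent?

Take coordinates with respect to the standard basis {1, x, x^2}.
There are 4 vectors in a 3-dimensional space, so they cannot be linearly independent.

linearly dependent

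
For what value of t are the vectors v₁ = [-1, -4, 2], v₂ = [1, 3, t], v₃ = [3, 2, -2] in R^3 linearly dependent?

Dependence holds iff the 3×3 matrix [v₁ v₂ v₃] is singular.
Expanding, det = -10*t - 16.
Solving -10*t - 16 = 0 yields t = -8/5.

t = -8/5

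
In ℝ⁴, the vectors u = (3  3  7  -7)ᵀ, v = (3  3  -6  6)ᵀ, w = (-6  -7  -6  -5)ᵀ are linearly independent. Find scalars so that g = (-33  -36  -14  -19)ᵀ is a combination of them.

g = -2u - 3v + 3w

Write g = α₁u + … + α₃w and equate components.
Row-reducing the augmented matrix gives the unique coefficients (α₁, α₂, α₃) = (-2, -3, 3).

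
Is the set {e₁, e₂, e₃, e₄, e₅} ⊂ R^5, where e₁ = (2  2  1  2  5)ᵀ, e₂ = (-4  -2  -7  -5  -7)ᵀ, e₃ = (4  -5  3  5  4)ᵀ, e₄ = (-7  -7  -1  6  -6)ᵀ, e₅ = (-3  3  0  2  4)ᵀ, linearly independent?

Place the vectors as rows of a 5×5 matrix and reduce to echelon form.
The reduction yields 5 nonzero rows, so the rank is 5.
Since rank = 5 (the number of vectors), the set is linearly independent.

linearly independent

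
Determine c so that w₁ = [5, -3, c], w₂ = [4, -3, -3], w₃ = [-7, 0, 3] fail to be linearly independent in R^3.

c = -24/7

Place the vectors as rows of a 3×3 matrix; dependence ⇔ determinant zero.
The determinant works out to -21*c - 72.
Setting this to zero gives c = -24/7.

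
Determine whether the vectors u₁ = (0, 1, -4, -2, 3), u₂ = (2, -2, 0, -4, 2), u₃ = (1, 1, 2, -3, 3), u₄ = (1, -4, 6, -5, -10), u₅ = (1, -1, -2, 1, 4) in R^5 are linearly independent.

The matrix [u₁|u₂|u₃|u₄|u₅] has determinant 0.
A zero determinant means the columns are linearly dependent.

linearly dependent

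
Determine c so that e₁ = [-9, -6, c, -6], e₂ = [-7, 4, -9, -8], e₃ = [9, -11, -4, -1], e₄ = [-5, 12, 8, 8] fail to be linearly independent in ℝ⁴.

Place the vectors as rows of a 4×4 matrix; dependence ⇔ determinant zero.
Expanding, det = 3840 - 160*c.
Setting this to zero gives c = 24.

c = 24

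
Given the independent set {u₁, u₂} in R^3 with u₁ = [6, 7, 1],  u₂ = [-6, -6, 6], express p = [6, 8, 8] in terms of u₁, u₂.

Solve the system with u₁, u₂ as columns and p as the right-hand side.
Back-substitution yields (α₁, α₂) = (2, 1).

p = 2u₁ + u₂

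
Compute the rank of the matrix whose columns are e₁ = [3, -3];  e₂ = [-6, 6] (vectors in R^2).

Apply Gaussian elimination to the matrix whose rows are e₁, e₂.
Exactly 1 pivot survives; hence the rank is 1.

1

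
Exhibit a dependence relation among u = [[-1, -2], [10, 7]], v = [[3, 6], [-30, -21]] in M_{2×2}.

3u + v = 0

Pass to coordinate vectors relative to the basis {E₁₁, E₁₂, E₂₁, E₂₂}.
Row-reduce the matrix with u, v as columns; the null space gives the coefficients.
The free variable yields coefficients (3, 1) (any nonzero multiple also works).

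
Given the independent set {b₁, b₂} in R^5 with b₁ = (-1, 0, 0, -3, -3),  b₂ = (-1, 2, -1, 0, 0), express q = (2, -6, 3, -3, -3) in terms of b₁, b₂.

q = b₁ - 3b₂

Set up the augmented matrix [b₁ | b₂ | q] and row-reduce.
Row-reducing the augmented matrix gives the unique coefficients (a₁, a₂) = (1, -3).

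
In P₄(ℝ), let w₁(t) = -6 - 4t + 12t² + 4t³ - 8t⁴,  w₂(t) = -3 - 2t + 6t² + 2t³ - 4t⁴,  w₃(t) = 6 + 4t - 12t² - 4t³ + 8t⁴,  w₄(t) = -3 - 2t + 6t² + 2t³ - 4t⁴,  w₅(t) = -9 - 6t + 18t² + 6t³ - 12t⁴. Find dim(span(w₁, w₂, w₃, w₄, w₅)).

Represent each element by its coordinate vector in ℝ⁵.
Form the matrix with w₁, w₂, w₃, w₄, w₅ as columns and reduce.
The echelon form has 1 nonzero row, so the rank is 1.

1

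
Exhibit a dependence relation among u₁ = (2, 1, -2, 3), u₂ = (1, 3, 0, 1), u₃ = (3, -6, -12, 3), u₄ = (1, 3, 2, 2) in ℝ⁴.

3u₁ - u₃ - 3u₄ = 0

Row-reduce the matrix with u₁, u₂, u₃, u₄ as columns; the null space gives the coefficients.
The free variable yields coefficients (3, 0, -1, -3) (any nonzero multiple also works).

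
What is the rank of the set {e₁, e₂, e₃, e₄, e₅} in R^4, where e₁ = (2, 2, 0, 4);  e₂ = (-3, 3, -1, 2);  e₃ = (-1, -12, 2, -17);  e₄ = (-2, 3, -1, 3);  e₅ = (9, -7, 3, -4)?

Row-reduce the 5×4 matrix with these as rows.
Reduction leaves 3 leading entries, giving rank 3.
(With 5 elements in a 4-dimensional space the rank is at most 4.)

rank 3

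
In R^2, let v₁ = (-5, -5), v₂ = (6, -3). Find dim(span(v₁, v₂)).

Apply Gaussian elimination to the matrix whose rows are v₁, v₂.
Reduction leaves 2 leading entries, giving rank 2.

2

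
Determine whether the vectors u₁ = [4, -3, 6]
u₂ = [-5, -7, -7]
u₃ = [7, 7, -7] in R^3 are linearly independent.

linearly independent

Row-reduce the matrix whose columns are u₁, u₂, u₃.
The reduction yields 3 nonzero rows, so the rank is 3.
Since rank = 3 (the number of vectors), the set is linearly independent.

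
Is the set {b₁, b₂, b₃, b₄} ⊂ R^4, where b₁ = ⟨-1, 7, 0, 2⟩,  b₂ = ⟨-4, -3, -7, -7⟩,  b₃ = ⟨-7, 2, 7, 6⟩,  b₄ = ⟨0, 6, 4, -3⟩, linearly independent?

linearly independent

The matrix [b₁|b₂|b₃|b₄] has determinant -4432.
A nonzero determinant means the columns are linearly independent.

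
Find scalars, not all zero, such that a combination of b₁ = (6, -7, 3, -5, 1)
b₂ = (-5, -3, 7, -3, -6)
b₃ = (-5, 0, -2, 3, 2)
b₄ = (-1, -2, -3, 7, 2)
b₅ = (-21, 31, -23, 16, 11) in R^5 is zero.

Write the vectors as columns of a matrix and find a nonzero vector in its null space.
The free variable yields coefficients (3, 2, -3, 2, 1) (any nonzero multiple also works).

3b₁ + 2b₂ - 3b₃ + 2b₄ + b₅ = 0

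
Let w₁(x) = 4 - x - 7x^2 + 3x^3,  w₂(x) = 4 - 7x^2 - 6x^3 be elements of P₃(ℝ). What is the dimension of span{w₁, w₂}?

dim = 2

Use coordinates relative to {1, x, …, x^3}.
Row-reduce the 2×4 matrix with these as rows.
Exactly 2 pivots survive; hence the rank is 2.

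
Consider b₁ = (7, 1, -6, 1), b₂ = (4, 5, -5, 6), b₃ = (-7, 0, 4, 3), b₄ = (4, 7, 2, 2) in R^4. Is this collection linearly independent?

The matrix [b₁|b₂|b₃|b₄] has determinant -334.
A nonzero determinant means the columns are linearly independent.

linearly independent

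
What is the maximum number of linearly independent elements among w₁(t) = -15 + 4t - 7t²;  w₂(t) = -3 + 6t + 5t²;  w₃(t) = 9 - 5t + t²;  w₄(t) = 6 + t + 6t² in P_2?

2

Pass to coordinate vectors with respect to the basis {1, t, t²}.
Apply Gaussian elimination to the matrix whose rows are w₁, w₂, w₃, w₄.
Exactly 2 pivots survive; hence the rank is 2.
(With 4 elements in a 3-dimensional space the rank is at most 3.)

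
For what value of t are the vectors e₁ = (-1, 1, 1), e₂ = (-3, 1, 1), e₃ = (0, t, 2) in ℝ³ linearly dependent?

t = 2

Dependence holds iff the 3×3 matrix [e₁ e₂ e₃] is singular.
The determinant works out to 4 - 2*t.
Solving 4 - 2*t = 0 yields t = 2.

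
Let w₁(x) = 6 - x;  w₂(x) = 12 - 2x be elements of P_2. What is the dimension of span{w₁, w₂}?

dim = 1

Use coordinates relative to {1, x, x^2}.
Form the matrix with w₁, w₂ as columns and reduce.
Reduction leaves 1 leading entry, giving rank 1.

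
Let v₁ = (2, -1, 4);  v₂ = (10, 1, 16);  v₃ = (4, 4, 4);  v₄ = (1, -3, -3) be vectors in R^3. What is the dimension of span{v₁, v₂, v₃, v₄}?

dim = 3

Apply Gaussian elimination to the matrix whose rows are v₁, v₂, v₃, v₄.
There are 3 pivot columns, so rank = 3.
(With 4 elements in a 3-dimensional space the rank is at most 3.)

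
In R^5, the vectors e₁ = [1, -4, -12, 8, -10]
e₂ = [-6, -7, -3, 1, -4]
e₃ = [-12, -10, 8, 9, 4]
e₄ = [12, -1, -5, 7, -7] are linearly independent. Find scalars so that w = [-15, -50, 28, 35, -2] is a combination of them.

Set up the augmented matrix [e₁ | e₂ | e₃ | e₄ | w] and row-reduce.
Row-reducing the augmented matrix gives the unique coefficients (a₁, …, a₄) = (-3, 4, 3, 4).

w = -3e₁ + 4e₂ + 3e₃ + 4e₄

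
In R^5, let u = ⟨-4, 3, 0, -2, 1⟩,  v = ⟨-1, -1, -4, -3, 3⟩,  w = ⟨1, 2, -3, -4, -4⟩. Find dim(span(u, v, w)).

3

Form the matrix with u, v, w as columns and reduce.
Reduction leaves 3 leading entries, giving rank 3.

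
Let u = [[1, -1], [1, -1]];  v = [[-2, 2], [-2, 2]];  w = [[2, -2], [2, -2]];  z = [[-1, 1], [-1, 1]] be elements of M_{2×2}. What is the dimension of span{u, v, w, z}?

Represent each element by its coordinate vector in ℝ⁴.
Form the matrix with u, v, w, z as columns and reduce.
Exactly 1 pivot survives; hence the rank is 1.

1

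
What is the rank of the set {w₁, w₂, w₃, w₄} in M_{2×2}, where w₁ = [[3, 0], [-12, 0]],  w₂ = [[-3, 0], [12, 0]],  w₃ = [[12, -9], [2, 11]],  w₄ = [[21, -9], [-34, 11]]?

Pass to coordinate vectors with respect to the basis {E₁₁, E₁₂, E₂₁, E₂₂}.
Form the matrix with w₁, w₂, w₃, w₄ as columns and reduce.
The echelon form has 2 nonzero rows, so the rank is 2.

rank 2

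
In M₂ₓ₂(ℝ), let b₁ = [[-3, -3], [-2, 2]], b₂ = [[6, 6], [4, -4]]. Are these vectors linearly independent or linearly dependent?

linearly dependent

Write each element as a coordinate vector in ℝ⁴ using {E₁₁, E₁₂, E₂₁, E₂₂}.
Row-reduce the matrix whose columns are b₁, b₂.
The reduction yields 1 nonzero row, so the rank is 1.
Since rank 1 < 2, the set is linearly dependent.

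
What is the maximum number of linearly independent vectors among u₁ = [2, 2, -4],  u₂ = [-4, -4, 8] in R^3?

Row-reduce the 2×3 matrix with these as rows.
The echelon form has 1 nonzero row, so the rank is 1.

1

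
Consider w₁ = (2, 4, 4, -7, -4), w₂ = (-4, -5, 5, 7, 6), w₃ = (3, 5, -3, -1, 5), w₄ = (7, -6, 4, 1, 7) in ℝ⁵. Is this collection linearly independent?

linearly independent

Row-reduce the matrix whose columns are w₁, w₂, w₃, w₄.
The reduction yields 4 nonzero rows, so the rank is 4.
Since rank = 4 (the number of vectors), the set is linearly independent.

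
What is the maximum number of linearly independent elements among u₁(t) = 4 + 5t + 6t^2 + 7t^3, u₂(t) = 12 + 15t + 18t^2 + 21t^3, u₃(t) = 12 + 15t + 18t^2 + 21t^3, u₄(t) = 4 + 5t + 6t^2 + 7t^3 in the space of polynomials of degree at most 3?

1

Use coordinates relative to {1, t, …, t^3}.
Apply Gaussian elimination to the matrix whose rows are u₁, u₂, u₃, u₄.
Exactly 1 pivot survives; hence the rank is 1.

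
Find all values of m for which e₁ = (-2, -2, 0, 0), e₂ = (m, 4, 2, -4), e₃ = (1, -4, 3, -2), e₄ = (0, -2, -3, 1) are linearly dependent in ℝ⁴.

m = 26

Place the vectors as rows of a 4×4 matrix; dependence ⇔ determinant zero.
The determinant works out to 156 - 6*m.
Solving 156 - 6*m = 0 yields m = 26.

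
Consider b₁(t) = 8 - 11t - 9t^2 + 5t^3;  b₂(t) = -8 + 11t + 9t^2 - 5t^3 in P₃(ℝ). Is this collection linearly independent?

linearly dependent

Write each element as a coordinate vector in ℝ⁴ using {1, t, …, t^3}.
Place the vectors as rows of a 2×4 matrix and reduce to echelon form.
The reduction yields 1 nonzero row, so the rank is 1.
Since rank 1 < 2, the set is linearly dependent.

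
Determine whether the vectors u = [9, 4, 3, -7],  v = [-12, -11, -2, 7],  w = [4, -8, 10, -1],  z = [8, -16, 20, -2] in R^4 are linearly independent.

linearly dependent

One vector is a scalar multiple of another, so the set is dependent.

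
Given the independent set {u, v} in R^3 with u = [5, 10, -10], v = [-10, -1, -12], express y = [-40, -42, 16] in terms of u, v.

y = -4u + 2v

Write y = α₁u + α₂v and equate components.
Back-substitution yields (α₁, α₂) = (-4, 2).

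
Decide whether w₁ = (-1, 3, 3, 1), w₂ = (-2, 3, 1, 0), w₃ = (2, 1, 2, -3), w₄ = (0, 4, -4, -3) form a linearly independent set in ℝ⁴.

linearly independent

Place the vectors as rows of a 4×4 matrix and reduce to echelon form.
The reduction yields 4 nonzero rows, so the rank is 4.
Since rank = 4 (the number of vectors), the set is linearly independent.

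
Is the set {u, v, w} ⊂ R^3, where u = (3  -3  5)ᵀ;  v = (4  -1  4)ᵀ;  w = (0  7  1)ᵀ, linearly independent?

Row-reduce the matrix whose columns are u, v, w.
The reduction yields 3 nonzero rows, so the rank is 3.
Since rank = 3 (the number of vectors), the set is linearly independent.

linearly independent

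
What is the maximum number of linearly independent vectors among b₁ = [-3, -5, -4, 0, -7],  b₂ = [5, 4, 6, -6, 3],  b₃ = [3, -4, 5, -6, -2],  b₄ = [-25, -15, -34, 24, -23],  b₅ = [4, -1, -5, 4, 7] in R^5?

Row-reduce the 5×5 matrix with these as rows.
Reduction leaves 4 leading entries, giving rank 4.

4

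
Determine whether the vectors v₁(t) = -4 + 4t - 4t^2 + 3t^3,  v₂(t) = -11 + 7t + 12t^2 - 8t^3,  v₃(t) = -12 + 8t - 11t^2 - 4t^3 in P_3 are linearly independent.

Write each element as a coordinate vector in ℝ⁴ using {1, t, …, t^3}.
Row-reduce the matrix whose columns are v₁, v₂, v₃.
The reduction yields 3 nonzero rows, so the rank is 3.
Since rank = 3 (the number of vectors), the set is linearly independent.

linearly independent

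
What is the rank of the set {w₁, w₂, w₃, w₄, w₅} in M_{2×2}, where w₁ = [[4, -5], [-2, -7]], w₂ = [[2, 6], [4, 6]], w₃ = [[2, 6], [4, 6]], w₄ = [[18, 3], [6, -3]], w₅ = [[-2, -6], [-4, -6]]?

rank 2

Pass to coordinate vectors with respect to the basis {E₁₁, E₁₂, E₂₁, E₂₂}.
Form the matrix with w₁, w₂, w₃, w₄, w₅ as columns and reduce.
The echelon form has 2 nonzero rows, so the rank is 2.
(With 5 elements in a 4-dimensional space the rank is at most 4.)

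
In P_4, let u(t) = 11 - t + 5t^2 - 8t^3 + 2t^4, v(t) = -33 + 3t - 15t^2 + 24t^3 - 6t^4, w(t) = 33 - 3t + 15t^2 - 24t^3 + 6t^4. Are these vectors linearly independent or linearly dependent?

Write each element as a coordinate vector in ℝ⁵ using {1, t, …, t^4}.
Row-reduce the matrix whose columns are u, v, w.
The reduction yields 1 nonzero row, so the rank is 1.
Since rank 1 < 3, the set is linearly dependent.
Indeed 3u + v = 0.

linearly dependent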